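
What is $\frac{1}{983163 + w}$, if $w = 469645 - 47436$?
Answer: $\frac{1}{1405372} \approx 7.1156 \cdot 10^{-7}$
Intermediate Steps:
$w = 422209$ ($w = 469645 - 47436 = 422209$)
$\frac{1}{983163 + w} = \frac{1}{983163 + 422209} = \frac{1}{1405372}$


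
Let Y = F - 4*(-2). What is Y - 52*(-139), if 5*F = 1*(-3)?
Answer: 36177/5 ≈ 7235.4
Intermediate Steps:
F = -3/5 (F = (1*(-3))/5 = (1/5)*(-3) = -3/5 ≈ -0.60000)
Y = 37/5 (Y = -3/5 - 4*(-2) = -3/5 + 8 = 37/5 ≈ 7.4000)
Y - 52*(-139) = 37/5 - 52*(-139) = 37/5 + 7228 = 36177/5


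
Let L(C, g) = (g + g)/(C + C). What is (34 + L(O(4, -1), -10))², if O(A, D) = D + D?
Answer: 1521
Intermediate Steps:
O(A, D) = 2*D
L(C, g) = g/C (L(C, g) = (2*g)/((2*C)) = (2*g)*(1/(2*C)) = g/C)
(34 + L(O(4, -1), -10))² = (34 - 10/(2*(-1)))² = (34 - 10/(-2))² = (34 - 10*(-½))² = (34 + 5)² = 39² = 1521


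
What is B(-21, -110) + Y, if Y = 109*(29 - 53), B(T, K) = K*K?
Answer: 9484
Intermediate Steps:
B(T, K) = K²
Y = -2616 (Y = 109*(-24) = -2616)
B(-21, -110) + Y = (-110)² - 2616 = 12100 - 2616 = 9484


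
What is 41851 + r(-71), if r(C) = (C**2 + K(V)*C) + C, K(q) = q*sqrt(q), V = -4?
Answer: 46821 + 568*I ≈ 46821.0 + 568.0*I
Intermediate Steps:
K(q) = q**(3/2)
r(C) = C + C**2 - 8*I*C (r(C) = (C**2 + (-4)**(3/2)*C) + C = (C**2 + (-8*I)*C) + C = (C**2 - 8*I*C) + C = C + C**2 - 8*I*C)
41851 + r(-71) = 41851 - 71*(1 - 71 - 8*I) = 41851 - 71*(-70 - 8*I) = 41851 + (4970 + 568*I) = 46821 + 568*I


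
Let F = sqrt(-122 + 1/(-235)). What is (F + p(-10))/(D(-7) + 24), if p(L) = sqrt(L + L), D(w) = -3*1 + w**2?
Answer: I*(sqrt(6737685) + 470*sqrt(5))/16450 ≈ 0.22168*I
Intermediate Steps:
D(w) = -3 + w**2
p(L) = sqrt(2)*sqrt(L) (p(L) = sqrt(2*L) = sqrt(2)*sqrt(L))
F = I*sqrt(6737685)/235 (F = sqrt(-122 - 1/235) = sqrt(-28671/235) = I*sqrt(6737685)/235 ≈ 11.046*I)
(F + p(-10))/(D(-7) + 24) = (I*sqrt(6737685)/235 + sqrt(2)*sqrt(-10))/((-3 + (-7)**2) + 24) = (I*sqrt(6737685)/235 + sqrt(2)*(I*sqrt(10)))/((-3 + 49) + 24) = (I*sqrt(6737685)/235 + 2*I*sqrt(5))/(46 + 24) = (2*I*sqrt(5) + I*sqrt(6737685)/235)/70 = (2*I*sqrt(5) + I*sqrt(6737685)/235)*(1/70) = I*sqrt(5)/35 + I*sqrt(6737685)/16450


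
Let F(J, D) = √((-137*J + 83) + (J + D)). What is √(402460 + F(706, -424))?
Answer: √(402460 + I*√96357) ≈ 634.4 + 0.245*I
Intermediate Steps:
F(J, D) = √(83 + D - 136*J) (F(J, D) = √((83 - 137*J) + (D + J)) = √(83 + D - 136*J))
√(402460 + F(706, -424)) = √(402460 + √(83 - 424 - 136*706)) = √(402460 + √(83 - 424 - 96016)) = √(402460 + √(-96357)) = √(402460 + I*√96357)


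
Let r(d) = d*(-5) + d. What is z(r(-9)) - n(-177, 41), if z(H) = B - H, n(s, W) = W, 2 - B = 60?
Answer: -135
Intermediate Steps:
B = -58 (B = 2 - 1*60 = 2 - 60 = -58)
r(d) = -4*d (r(d) = -5*d + d = -4*d)
z(H) = -58 - H
z(r(-9)) - n(-177, 41) = (-58 - (-4)*(-9)) - 1*41 = (-58 - 1*36) - 41 = (-58 - 36) - 41 = -94 - 41 = -135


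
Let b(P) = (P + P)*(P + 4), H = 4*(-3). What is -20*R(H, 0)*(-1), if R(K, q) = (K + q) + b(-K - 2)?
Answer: 5360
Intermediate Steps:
H = -12
b(P) = 2*P*(4 + P) (b(P) = (2*P)*(4 + P) = 2*P*(4 + P))
R(K, q) = K + q + 2*(-2 - K)*(2 - K) (R(K, q) = (K + q) + 2*(-K - 2)*(4 + (-K - 2)) = (K + q) + 2*(-2 - K)*(4 + (-2 - K)) = (K + q) + 2*(-2 - K)*(2 - K) = K + q + 2*(-2 - K)*(2 - K))
-20*R(H, 0)*(-1) = -20*(-8 - 12 + 0 + 2*(-12)²)*(-1) = -20*(-8 - 12 + 0 + 2*144)*(-1) = -20*(-8 - 12 + 0 + 288)*(-1) = -20*268*(-1) = -5360*(-1) = 5360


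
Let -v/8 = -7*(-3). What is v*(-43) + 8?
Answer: 7232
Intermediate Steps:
v = -168 (v = -(-56)*(-3) = -8*21 = -168)
v*(-43) + 8 = -168*(-43) + 8 = 7224 + 8 = 7232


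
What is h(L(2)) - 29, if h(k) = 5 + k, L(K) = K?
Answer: -22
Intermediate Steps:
h(L(2)) - 29 = (5 + 2) - 29 = 7 - 29 = -22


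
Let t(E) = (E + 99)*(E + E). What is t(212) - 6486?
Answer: 125378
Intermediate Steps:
t(E) = 2*E*(99 + E) (t(E) = (99 + E)*(2*E) = 2*E*(99 + E))
t(212) - 6486 = 2*212*(99 + 212) - 6486 = 2*212*311 - 6486 = 131864 - 6486 = 125378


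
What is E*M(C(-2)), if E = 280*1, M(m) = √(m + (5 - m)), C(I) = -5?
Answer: 280*√5 ≈ 626.10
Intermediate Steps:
M(m) = √5
E = 280
E*M(C(-2)) = 280*√5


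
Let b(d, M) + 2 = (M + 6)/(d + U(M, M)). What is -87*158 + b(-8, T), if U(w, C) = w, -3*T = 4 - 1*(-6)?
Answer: -233720/17 ≈ -13748.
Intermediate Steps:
T = -10/3 (T = -(4 - 1*(-6))/3 = -(4 + 6)/3 = -⅓*10 = -10/3 ≈ -3.3333)
b(d, M) = -2 + (6 + M)/(M + d) (b(d, M) = -2 + (M + 6)/(d + M) = -2 + (6 + M)/(M + d))
-87*158 + b(-8, T) = -87*158 + (6 - 1*(-10/3) - 2*(-8))/(-10/3 - 8) = -13746 + (6 + 10/3 + 16)/(-34/3) = -13746 - 3/34*76/3 = -13746 - 38/17 = -233720/17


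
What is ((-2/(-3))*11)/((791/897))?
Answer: 6578/791 ≈ 8.3161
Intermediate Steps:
((-2/(-3))*11)/((791/897)) = (-⅓*(-2)*11)/((791*(1/897))) = ((⅔)*11)/(791/897) = (22/3)*(897/791) = 6578/791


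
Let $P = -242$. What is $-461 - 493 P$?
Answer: $118845$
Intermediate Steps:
$-461 - 493 P = -461 - -119306 = -461 + 119306 = 118845$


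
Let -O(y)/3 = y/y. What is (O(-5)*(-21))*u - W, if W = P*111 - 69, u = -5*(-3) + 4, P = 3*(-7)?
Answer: 3597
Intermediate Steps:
P = -21
O(y) = -3 (O(y) = -3*y/y = -3*1 = -3)
u = 19 (u = 15 + 4 = 19)
W = -2400 (W = -21*111 - 69 = -2331 - 69 = -2400)
(O(-5)*(-21))*u - W = -3*(-21)*19 - 1*(-2400) = 63*19 + 2400 = 1197 + 2400 = 3597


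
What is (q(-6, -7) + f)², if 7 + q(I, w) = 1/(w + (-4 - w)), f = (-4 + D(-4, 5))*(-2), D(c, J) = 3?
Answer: 441/16 ≈ 27.563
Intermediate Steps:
f = 2 (f = (-4 + 3)*(-2) = -1*(-2) = 2)
q(I, w) = -29/4 (q(I, w) = -7 + 1/(w + (-4 - w)) = -7 + 1/(-4) = -7 - ¼ = -29/4)
(q(-6, -7) + f)² = (-29/4 + 2)² = (-21/4)² = 441/16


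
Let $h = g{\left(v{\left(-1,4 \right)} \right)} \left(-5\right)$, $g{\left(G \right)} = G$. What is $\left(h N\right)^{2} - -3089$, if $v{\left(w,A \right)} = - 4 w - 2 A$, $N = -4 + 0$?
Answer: $9489$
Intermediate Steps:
$N = -4$
$h = 20$ ($h = \left(\left(-4\right) \left(-1\right) - 8\right) \left(-5\right) = \left(4 - 8\right) \left(-5\right) = \left(-4\right) \left(-5\right) = 20$)
$\left(h N\right)^{2} - -3089 = \left(20 \left(-4\right)\right)^{2} - -3089 = \left(-80\right)^{2} + 3089 = 6400 + 3089 = 9489$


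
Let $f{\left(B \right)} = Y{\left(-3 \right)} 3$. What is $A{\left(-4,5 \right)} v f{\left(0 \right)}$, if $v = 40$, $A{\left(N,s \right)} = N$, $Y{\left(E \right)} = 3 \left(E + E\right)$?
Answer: $8640$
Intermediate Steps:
$Y{\left(E \right)} = 6 E$ ($Y{\left(E \right)} = 3 \cdot 2 E = 6 E$)
$f{\left(B \right)} = -54$ ($f{\left(B \right)} = 6 \left(-3\right) 3 = \left(-18\right) 3 = -54$)
$A{\left(-4,5 \right)} v f{\left(0 \right)} = \left(-4\right) 40 \left(-54\right) = \left(-160\right) \left(-54\right) = 8640$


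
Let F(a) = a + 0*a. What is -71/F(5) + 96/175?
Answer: -2389/175 ≈ -13.651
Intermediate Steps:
F(a) = a (F(a) = a + 0 = a)
-71/F(5) + 96/175 = -71/5 + 96/175 = -2389/175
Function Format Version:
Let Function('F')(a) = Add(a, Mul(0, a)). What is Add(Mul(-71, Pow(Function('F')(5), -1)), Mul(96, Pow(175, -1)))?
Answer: Rational(-2389, 175) ≈ -13.651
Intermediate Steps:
Function('F')(a) = a (Function('F')(a) = Add(a, 0) = a)
Add(Mul(-71, Pow(Function('F')(5), -1)), Mul(96, Pow(175, -1))) = Add(Mul(-71, Pow(5, -1)), Mul(96, Pow(175, -1))) = Add(Mul(-71, Rational(1, 5)), Mul(96, Rational(1, 175))) = Add(Rational(-71, 5), Rational(96, 175)) = Rational(-2389, 175)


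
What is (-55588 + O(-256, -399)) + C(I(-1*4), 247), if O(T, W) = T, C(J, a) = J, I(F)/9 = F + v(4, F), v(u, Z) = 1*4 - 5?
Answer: -55889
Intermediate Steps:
v(u, Z) = -1 (v(u, Z) = 4 - 5 = -1)
I(F) = -9 + 9*F (I(F) = 9*(F - 1) = 9*(-1 + F) = -9 + 9*F)
(-55588 + O(-256, -399)) + C(I(-1*4), 247) = (-55588 - 256) + (-9 + 9*(-1*4)) = -55844 + (-9 + 9*(-4)) = -55844 + (-9 - 36) = -55844 - 45 = -55889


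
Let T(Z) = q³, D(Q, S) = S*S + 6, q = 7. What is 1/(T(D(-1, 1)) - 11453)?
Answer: -1/11110 ≈ -9.0009e-5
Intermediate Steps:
D(Q, S) = 6 + S² (D(Q, S) = S² + 6 = 6 + S²)
T(Z) = 343 (T(Z) = 7³ = 343)
1/(T(D(-1, 1)) - 11453) = 1/(343 - 11453) = 1/(-11110) = -1/11110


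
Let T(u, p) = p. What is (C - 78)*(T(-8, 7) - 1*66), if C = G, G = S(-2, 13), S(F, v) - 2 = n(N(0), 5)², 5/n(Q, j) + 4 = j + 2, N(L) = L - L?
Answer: 38881/9 ≈ 4320.1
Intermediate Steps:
N(L) = 0
n(Q, j) = 5/(-2 + j) (n(Q, j) = 5/(-4 + (j + 2)) = 5/(-4 + (2 + j)) = 5/(-2 + j))
S(F, v) = 43/9 (S(F, v) = 2 + (5/(-2 + 5))² = 2 + (5/3)² = 2 + 25/9 = 43/9)
G = 43/9 ≈ 4.7778
C = 43/9 ≈ 4.7778
(C - 78)*(T(-8, 7) - 1*66) = (43/9 - 78)*(7 - 1*66) = -659*(7 - 66)/9 = -659/9*(-59) = 38881/9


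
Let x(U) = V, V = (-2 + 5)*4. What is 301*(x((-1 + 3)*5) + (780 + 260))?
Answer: 316652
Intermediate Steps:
V = 12 (V = 3*4 = 12)
x(U) = 12
301*(x((-1 + 3)*5) + (780 + 260)) = 301*(12 + (780 + 260)) = 301*(12 + 1040) = 301*1052 = 316652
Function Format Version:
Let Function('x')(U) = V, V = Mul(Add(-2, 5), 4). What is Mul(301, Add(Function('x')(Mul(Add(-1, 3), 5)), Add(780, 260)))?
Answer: 316652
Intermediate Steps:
V = 12 (V = Mul(3, 4) = 12)
Function('x')(U) = 12
Mul(301, Add(Function('x')(Mul(Add(-1, 3), 5)), Add(780, 260))) = Mul(301, Add(12, Add(780, 260))) = Mul(301, Add(12, 1040)) = Mul(301, 1052) = 316652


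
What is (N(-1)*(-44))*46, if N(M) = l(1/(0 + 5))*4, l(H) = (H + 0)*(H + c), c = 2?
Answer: -89056/25 ≈ -3562.2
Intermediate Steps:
l(H) = H*(2 + H) (l(H) = (H + 0)*(H + 2) = H*(2 + H))
N(M) = 44/25 (N(M) = ((2 + 1/(0 + 5))/(0 + 5))*4 = ((2 + 1/5)/5)*4 = ((2 + ⅕)/5)*4 = ((⅕)*(11/5))*4 = (11/25)*4 = 44/25)
(N(-1)*(-44))*46 = ((44/25)*(-44))*46 = -1936/25*46 = -89056/25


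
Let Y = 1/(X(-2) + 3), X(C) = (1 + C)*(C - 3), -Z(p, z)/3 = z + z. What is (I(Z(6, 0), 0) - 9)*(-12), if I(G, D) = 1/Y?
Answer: 12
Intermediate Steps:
Z(p, z) = -6*z (Z(p, z) = -3*(z + z) = -6*z)
X(C) = (1 + C)*(-3 + C)
Y = ⅛ (Y = 1/((-3 + (-2)² - 2*(-2)) + 3) = 1/((-3 + 4 + 4) + 3) = 1/(5 + 3) = 1/8 = ⅛ ≈ 0.12500)
I(G, D) = 8 (I(G, D) = 1/(⅛) = 8)
(I(Z(6, 0), 0) - 9)*(-12) = (8 - 9)*(-12) = -1*(-12) = 12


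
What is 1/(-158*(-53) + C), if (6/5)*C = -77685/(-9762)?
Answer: 19524/163623451 ≈ 0.00011932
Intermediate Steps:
C = 129475/19524 (C = 5*(-77685/(-9762))/6 = 5*(-77685*(-1/9762))/6 = (5/6)*(25895/3254) = 129475/19524 ≈ 6.6316)
1/(-158*(-53) + C) = 1/(-158*(-53) + 129475/19524) = 1/(8374 + 129475/19524) = 1/(163623451/19524) = 19524/163623451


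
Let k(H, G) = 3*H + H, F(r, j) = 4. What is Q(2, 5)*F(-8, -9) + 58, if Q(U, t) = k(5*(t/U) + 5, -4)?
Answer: 338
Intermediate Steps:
k(H, G) = 4*H
Q(U, t) = 20 + 20*t/U (Q(U, t) = 4*(5*(t/U) + 5) = 4*(5*t/U + 5) = 4*(5 + 5*t/U) = 20 + 20*t/U)
Q(2, 5)*F(-8, -9) + 58 = (20 + 20*5/2)*4 + 58 = (20 + 20*5*(1/2))*4 + 58 = (20 + 50)*4 + 58 = 70*4 + 58 = 280 + 58 = 338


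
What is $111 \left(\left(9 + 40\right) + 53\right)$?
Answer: $11322$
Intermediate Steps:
$111 \left(\left(9 + 40\right) + 53\right) = 111 \left(49 + 53\right) = 111 \cdot 102 = 11322$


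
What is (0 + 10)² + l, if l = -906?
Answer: -806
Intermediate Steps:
(0 + 10)² + l = (0 + 10)² - 906 = 10² - 906 = 100 - 906 = -806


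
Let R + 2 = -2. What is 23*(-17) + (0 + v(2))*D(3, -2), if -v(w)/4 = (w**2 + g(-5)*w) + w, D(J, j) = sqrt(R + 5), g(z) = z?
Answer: -375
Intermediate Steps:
R = -4 (R = -2 - 2 = -4)
D(J, j) = 1 (D(J, j) = sqrt(-4 + 5) = sqrt(1) = 1)
v(w) = -4*w**2 + 16*w (v(w) = -4*((w**2 - 5*w) + w) = -4*(w**2 - 4*w) = -4*w**2 + 16*w)
23*(-17) + (0 + v(2))*D(3, -2) = 23*(-17) + (0 + 4*2*(4 - 1*2))*1 = -391 + (0 + 4*2*(4 - 2))*1 = -391 + (0 + 4*2*2)*1 = -391 + (0 + 16)*1 = -391 + 16*1 = -391 + 16 = -375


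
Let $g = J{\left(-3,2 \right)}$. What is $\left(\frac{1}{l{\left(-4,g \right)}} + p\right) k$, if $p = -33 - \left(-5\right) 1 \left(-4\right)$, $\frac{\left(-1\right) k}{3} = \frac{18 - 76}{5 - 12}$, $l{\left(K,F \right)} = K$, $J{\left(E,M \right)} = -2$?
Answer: $\frac{18531}{14} \approx 1323.6$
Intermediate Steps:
$g = -2$
$k = - \frac{174}{7}$ ($k = - 3 \frac{18 - 76}{5 - 12} = - 3 \left(- \frac{58}{-7}\right) = - 3 \left(\left(-58\right) \left(- \frac{1}{7}\right)\right) = \left(-3\right) \frac{58}{7} = - \frac{174}{7} \approx -24.857$)
$p = -53$ ($p = -33 - \left(-5\right) \left(-4\right) = -33 - 20 = -53$)
$\left(\frac{1}{l{\left(-4,g \right)}} + p\right) k = \left(\frac{1}{-4} - 53\right) \left(- \frac{174}{7}\right) = \left(- \frac{1}{4} - 53\right) \left(- \frac{174}{7}\right) = \left(- \frac{213}{4}\right) \left(- \frac{174}{7}\right) = \frac{18531}{14}$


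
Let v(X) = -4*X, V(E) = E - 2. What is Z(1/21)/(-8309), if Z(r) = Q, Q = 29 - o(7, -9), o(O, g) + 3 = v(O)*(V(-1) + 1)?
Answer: 24/8309 ≈ 0.0028884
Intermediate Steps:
V(E) = -2 + E
o(O, g) = -3 + 8*O (o(O, g) = -3 + (-4*O)*((-2 - 1) + 1) = -3 + (-4*O)*(-3 + 1) = -3 - 4*O*(-2) = -3 + 8*O)
Q = -24 (Q = 29 - (-3 + 8*7) = 29 - (-3 + 56) = 29 - 1*53 = 29 - 53 = -24)
Z(r) = -24
Z(1/21)/(-8309) = -24/(-8309) = -24*(-1/8309) = 24/8309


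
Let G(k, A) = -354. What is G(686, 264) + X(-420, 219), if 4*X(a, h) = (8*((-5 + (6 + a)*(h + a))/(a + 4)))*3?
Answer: -323259/208 ≈ -1554.1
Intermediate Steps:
X(a, h) = 6*(-5 + (6 + a)*(a + h))/(4 + a) (X(a, h) = ((8*((-5 + (6 + a)*(h + a))/(a + 4)))*3)/4 = ((8*((-5 + (6 + a)*(a + h))/(4 + a)))*3)/4 = ((8*(-5 + (6 + a)*(a + h))/(4 + a))*3)/4 = (24*(-5 + (6 + a)*(a + h))/(4 + a))/4 = 6*(-5 + (6 + a)*(a + h))/(4 + a))
G(686, 264) + X(-420, 219) = -354 + 6*(-5 + (-420)**2 + 6*(-420) + 6*219 - 420*219)/(4 - 420) = -354 + 6*(-5 + 176400 - 2520 + 1314 - 91980)/(-416) = -354 + 6*(-1/416)*83209 = -354 - 249627/208 = -323259/208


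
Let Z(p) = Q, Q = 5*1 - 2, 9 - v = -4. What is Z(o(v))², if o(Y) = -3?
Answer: 9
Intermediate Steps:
v = 13 (v = 9 - 1*(-4) = 9 + 4 = 13)
Q = 3 (Q = 5 - 2 = 3)
Z(p) = 3
Z(o(v))² = 3² = 9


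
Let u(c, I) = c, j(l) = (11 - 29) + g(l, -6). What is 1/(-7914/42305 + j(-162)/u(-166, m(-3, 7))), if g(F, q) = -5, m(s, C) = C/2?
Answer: -7022630/340709 ≈ -20.612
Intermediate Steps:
m(s, C) = C/2 (m(s, C) = C*(½) = C/2)
j(l) = -23 (j(l) = (11 - 29) - 5 = -18 - 5 = -23)
1/(-7914/42305 + j(-162)/u(-166, m(-3, 7))) = 1/(-7914/42305 - 23/(-166)) = 1/(-7914*1/42305 - 23*(-1/166)) = 1/(-7914/42305 + 23/166) = 1/(-340709/7022630) = -7022630/340709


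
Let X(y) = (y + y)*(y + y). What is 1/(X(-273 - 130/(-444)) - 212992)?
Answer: 12321/1040938249 ≈ 1.1836e-5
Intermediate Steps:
X(y) = 4*y² (X(y) = (2*y)*(2*y) = 4*y²)
1/(X(-273 - 130/(-444)) - 212992) = 1/(4*(-273 - 130/(-444))² - 212992) = 1/(4*(-273 - 130*(-1)/444)² - 212992) = 1/(4*(-273 - 1*(-65/222))² - 212992) = 1/(4*(-273 + 65/222)² - 212992) = 1/(4*(-60541/222)² - 212992) = 1/(4*(3665212681/49284) - 212992) = 1/(3665212681/12321 - 212992) = 1/(1040938249/12321) = 12321/1040938249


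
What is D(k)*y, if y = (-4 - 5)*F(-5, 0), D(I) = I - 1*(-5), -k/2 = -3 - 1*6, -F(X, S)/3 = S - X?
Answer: 3105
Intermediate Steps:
F(X, S) = -3*S + 3*X (F(X, S) = -3*(S - X) = -3*S + 3*X)
k = 18 (k = -2*(-3 - 1*6) = -2*(-3 - 6) = -2*(-9) = 18)
D(I) = 5 + I (D(I) = I + 5 = 5 + I)
y = 135 (y = (-4 - 5)*(-3*0 + 3*(-5)) = -9*(0 - 15) = -9*(-15) = 135)
D(k)*y = (5 + 18)*135 = 23*135 = 3105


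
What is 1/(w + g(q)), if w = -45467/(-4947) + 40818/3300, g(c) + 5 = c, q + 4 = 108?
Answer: 2720850/328025441 ≈ 0.0082946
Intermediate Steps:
q = 104 (q = -4 + 108 = 104)
g(c) = -5 + c
w = 58661291/2720850 (w = -45467*(-1/4947) + 40818*(1/3300) = 45467/4947 + 6803/550 = 58661291/2720850 ≈ 21.560)
1/(w + g(q)) = 1/(58661291/2720850 + (-5 + 104)) = 1/(58661291/2720850 + 99) = 1/(328025441/2720850) = 2720850/328025441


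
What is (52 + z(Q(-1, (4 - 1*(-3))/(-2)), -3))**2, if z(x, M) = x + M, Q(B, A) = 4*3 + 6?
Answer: 4489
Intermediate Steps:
Q(B, A) = 18 (Q(B, A) = 12 + 6 = 18)
z(x, M) = M + x
(52 + z(Q(-1, (4 - 1*(-3))/(-2)), -3))**2 = (52 + (-3 + 18))**2 = (52 + 15)**2 = 67**2 = 4489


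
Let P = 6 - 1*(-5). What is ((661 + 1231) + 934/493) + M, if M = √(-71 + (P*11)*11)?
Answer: 933690/493 + 6*√35 ≈ 1929.4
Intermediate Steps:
P = 11 (P = 6 + 5 = 11)
M = 6*√35 (M = √(-71 + (11*11)*11) = √(-71 + 121*11) = √(-71 + 1331) = √1260 = 6*√35 ≈ 35.496)
((661 + 1231) + 934/493) + M = ((661 + 1231) + 934/493) + 6*√35 = (1892 + 934*(1/493)) + 6*√35 = (1892 + 934/493) + 6*√35 = 933690/493 + 6*√35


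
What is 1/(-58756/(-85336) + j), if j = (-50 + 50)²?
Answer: 21334/14689 ≈ 1.4524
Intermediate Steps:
j = 0 (j = 0² = 0)
1/(-58756/(-85336) + j) = 1/(-58756/(-85336) + 0) = 1/(-58756*(-1/85336) + 0) = 1/(14689/21334 + 0) = 1/(14689/21334) = 21334/14689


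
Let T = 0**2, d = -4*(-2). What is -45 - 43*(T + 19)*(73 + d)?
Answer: -66222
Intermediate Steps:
d = 8
T = 0
-45 - 43*(T + 19)*(73 + d) = -45 - 43*(0 + 19)*(73 + 8) = -45 - 817*81 = -45 - 43*1539 = -45 - 66177 = -66222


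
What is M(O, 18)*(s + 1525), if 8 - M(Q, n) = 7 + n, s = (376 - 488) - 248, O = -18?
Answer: -19805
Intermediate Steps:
s = -360 (s = -112 - 248 = -360)
M(Q, n) = 1 - n (M(Q, n) = 8 - (7 + n) = 8 + (-7 - n) = 1 - n)
M(O, 18)*(s + 1525) = (1 - 1*18)*(-360 + 1525) = (1 - 18)*1165 = -17*1165 = -19805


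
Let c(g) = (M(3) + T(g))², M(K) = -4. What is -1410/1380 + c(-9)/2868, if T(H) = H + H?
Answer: -28133/32982 ≈ -0.85298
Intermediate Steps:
T(H) = 2*H
c(g) = (-4 + 2*g)²
-1410/1380 + c(-9)/2868 = -1410/1380 + (4*(-2 - 9)²)/2868 = -1410*1/1380 + (4*(-11)²)*(1/2868) = -47/46 + (4*121)*(1/2868) = -47/46 + 484*(1/2868) = -47/46 + 121/717 = -28133/32982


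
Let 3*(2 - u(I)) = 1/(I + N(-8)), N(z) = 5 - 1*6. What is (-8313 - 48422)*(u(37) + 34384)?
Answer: -210696031945/108 ≈ -1.9509e+9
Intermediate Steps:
N(z) = -1 (N(z) = 5 - 6 = -1)
u(I) = 2 - 1/(3*(-1 + I)) (u(I) = 2 - 1/(3*(I - 1)) = 2 - 1/(3*(-1 + I)))
(-8313 - 48422)*(u(37) + 34384) = (-8313 - 48422)*((-7 + 6*37)/(3*(-1 + 37)) + 34384) = -56735*((⅓)*(-7 + 222)/36 + 34384) = -56735*((⅓)*(1/36)*215 + 34384) = -56735*(215/108 + 34384) = -56735*3713687/108 = -210696031945/108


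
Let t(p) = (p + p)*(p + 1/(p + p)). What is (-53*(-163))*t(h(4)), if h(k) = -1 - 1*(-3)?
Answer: 77751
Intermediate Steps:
h(k) = 2 (h(k) = -1 + 3 = 2)
t(p) = 2*p*(p + 1/(2*p)) (t(p) = (2*p)*(p + 1/(2*p)) = 2*p*(p + 1/(2*p)))
(-53*(-163))*t(h(4)) = (-53*(-163))*(1 + 2*2**2) = 8639*(1 + 2*4) = 8639*(1 + 8) = 8639*9 = 77751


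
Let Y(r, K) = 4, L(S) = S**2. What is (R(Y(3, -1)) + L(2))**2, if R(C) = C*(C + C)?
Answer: 1296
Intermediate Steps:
R(C) = 2*C**2 (R(C) = C*(2*C) = 2*C**2)
(R(Y(3, -1)) + L(2))**2 = (2*4**2 + 2**2)**2 = (2*16 + 4)**2 = (32 + 4)**2 = 36**2 = 1296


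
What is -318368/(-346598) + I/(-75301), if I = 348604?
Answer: -48426010212/13049587999 ≈ -3.7109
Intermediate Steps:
-318368/(-346598) + I/(-75301) = -318368/(-346598) + 348604/(-75301) = -318368*(-1/346598) + 348604*(-1/75301) = 159184/173299 - 348604/75301 = -48426010212/13049587999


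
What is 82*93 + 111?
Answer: 7737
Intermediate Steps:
82*93 + 111 = 7626 + 111 = 7737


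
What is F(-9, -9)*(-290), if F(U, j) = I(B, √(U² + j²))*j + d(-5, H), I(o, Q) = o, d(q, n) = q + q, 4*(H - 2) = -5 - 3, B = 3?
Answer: 10730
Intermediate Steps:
H = 0 (H = 2 + (-5 - 3)/4 = 2 + (¼)*(-8) = 2 - 2 = 0)
d(q, n) = 2*q
F(U, j) = -10 + 3*j (F(U, j) = 3*j + 2*(-5) = 3*j - 10 = -10 + 3*j)
F(-9, -9)*(-290) = (-10 + 3*(-9))*(-290) = (-10 - 27)*(-290) = -37*(-290) = 10730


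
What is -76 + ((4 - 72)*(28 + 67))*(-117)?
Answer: 755744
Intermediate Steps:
-76 + ((4 - 72)*(28 + 67))*(-117) = -76 - 68*95*(-117) = -76 - 6460*(-117) = -76 + 755820 = 755744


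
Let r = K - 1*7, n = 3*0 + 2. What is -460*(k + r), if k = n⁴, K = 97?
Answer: -48760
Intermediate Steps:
n = 2 (n = 0 + 2 = 2)
r = 90 (r = 97 - 1*7 = 97 - 7 = 90)
k = 16 (k = 2⁴ = 16)
-460*(k + r) = -460*(16 + 90) = -460*106 = -48760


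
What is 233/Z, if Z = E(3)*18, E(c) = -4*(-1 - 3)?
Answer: 233/288 ≈ 0.80903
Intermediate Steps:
E(c) = 16 (E(c) = -4*(-4) = 16)
Z = 288 (Z = 16*18 = 288)
233/Z = 233/288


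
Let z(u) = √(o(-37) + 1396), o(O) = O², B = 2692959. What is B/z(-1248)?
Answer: 2692959*√2765/2765 ≈ 51213.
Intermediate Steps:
z(u) = √2765 (z(u) = √((-37)² + 1396) = √(1369 + 1396) = √2765)
B/z(-1248) = 2692959/(√2765) = 2692959*(√2765/2765) = 2692959*√2765/2765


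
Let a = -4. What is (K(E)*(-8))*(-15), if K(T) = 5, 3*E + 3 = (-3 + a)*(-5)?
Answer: 600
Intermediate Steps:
E = 32/3 (E = -1 + ((-3 - 4)*(-5))/3 = -1 + (-7*(-5))/3 = -1 + (1/3)*35 = -1 + 35/3 = 32/3 ≈ 10.667)
(K(E)*(-8))*(-15) = (5*(-8))*(-15) = -40*(-15) = 600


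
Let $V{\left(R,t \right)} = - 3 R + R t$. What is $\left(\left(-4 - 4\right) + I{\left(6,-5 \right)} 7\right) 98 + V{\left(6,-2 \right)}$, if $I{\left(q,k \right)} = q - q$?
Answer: $-814$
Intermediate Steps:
$I{\left(q,k \right)} = 0$
$\left(\left(-4 - 4\right) + I{\left(6,-5 \right)} 7\right) 98 + V{\left(6,-2 \right)} = \left(\left(-4 - 4\right) + 0 \cdot 7\right) 98 + 6 \left(-3 - 2\right) = \left(\left(-4 - 4\right) + 0\right) 98 + 6 \left(-5\right) = \left(-8 + 0\right) 98 - 30 = \left(-8\right) 98 - 30 = -784 - 30 = -814$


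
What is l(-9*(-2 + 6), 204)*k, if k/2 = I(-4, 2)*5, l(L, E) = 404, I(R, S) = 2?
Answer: 8080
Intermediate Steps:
k = 20 (k = 2*(2*5) = 2*10 = 20)
l(-9*(-2 + 6), 204)*k = 404*20 = 8080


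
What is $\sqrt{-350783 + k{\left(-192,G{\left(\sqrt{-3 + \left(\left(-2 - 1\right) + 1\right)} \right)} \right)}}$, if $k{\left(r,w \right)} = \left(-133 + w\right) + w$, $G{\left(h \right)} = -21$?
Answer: $i \sqrt{350958} \approx 592.42 i$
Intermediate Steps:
$k{\left(r,w \right)} = -133 + 2 w$
$\sqrt{-350783 + k{\left(-192,G{\left(\sqrt{-3 + \left(\left(-2 - 1\right) + 1\right)} \right)} \right)}} = \sqrt{-350783 + \left(-133 + 2 \left(-21\right)\right)} = \sqrt{-350783 - 175} = \sqrt{-350958} = i \sqrt{350958}$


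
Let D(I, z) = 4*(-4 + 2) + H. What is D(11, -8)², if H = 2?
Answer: 36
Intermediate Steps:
D(I, z) = -6 (D(I, z) = 4*(-4 + 2) + 2 = 4*(-2) + 2 = -8 + 2 = -6)
D(11, -8)² = (-6)² = 36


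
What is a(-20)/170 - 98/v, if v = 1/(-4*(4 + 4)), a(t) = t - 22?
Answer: 266539/85 ≈ 3135.8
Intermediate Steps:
a(t) = -22 + t
v = -1/32 (v = 1/(-4*8) = 1/(-32) = -1/32 ≈ -0.031250)
a(-20)/170 - 98/v = (-22 - 20)/170 - 98/(-1/32) = -42*1/170 - 98*(-32) = -21/85 + 3136 = 266539/85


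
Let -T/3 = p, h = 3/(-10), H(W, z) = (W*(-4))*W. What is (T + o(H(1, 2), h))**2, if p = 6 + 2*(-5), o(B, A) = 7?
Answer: 361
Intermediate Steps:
H(W, z) = -4*W**2 (H(W, z) = (-4*W)*W = -4*W**2)
h = -3/10 (h = 3*(-1/10) = -3/10 ≈ -0.30000)
p = -4 (p = 6 - 10 = -4)
T = 12 (T = -3*(-4) = 12)
(T + o(H(1, 2), h))**2 = (12 + 7)**2 = 19**2 = 361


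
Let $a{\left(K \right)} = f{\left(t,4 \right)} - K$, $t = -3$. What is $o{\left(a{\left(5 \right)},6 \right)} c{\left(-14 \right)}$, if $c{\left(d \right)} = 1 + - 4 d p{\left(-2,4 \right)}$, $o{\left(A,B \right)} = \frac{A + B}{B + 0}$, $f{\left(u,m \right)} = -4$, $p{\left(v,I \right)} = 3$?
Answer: $- \frac{169}{2} \approx -84.5$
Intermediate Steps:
$a{\left(K \right)} = -4 - K$
$o{\left(A,B \right)} = \frac{A + B}{B}$
$c{\left(d \right)} = 1 - 12 d$ ($c{\left(d \right)} = 1 + - 4 d 3 = 1 - 12 d$)
$o{\left(a{\left(5 \right)},6 \right)} c{\left(-14 \right)} = \frac{\left(-4 - 5\right) + 6}{6} \left(1 - -168\right) = \frac{\left(-4 - 5\right) + 6}{6} \left(1 + 168\right) = \frac{-9 + 6}{6} \cdot 169 = \frac{1}{6} \left(-3\right) 169 = \left(- \frac{1}{2}\right) 169 = - \frac{169}{2}$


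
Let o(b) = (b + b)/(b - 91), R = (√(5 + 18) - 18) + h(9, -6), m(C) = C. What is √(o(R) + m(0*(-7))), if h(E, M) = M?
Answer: √(48 - 2*√23)/√(115 - √23) ≈ 0.59036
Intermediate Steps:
R = -24 + √23 (R = (√(5 + 18) - 18) - 6 = (√23 - 18) - 6 = (-18 + √23) - 6 = -24 + √23 ≈ -19.204)
o(b) = 2*b/(-91 + b) (o(b) = (2*b)/(-91 + b) = 2*b/(-91 + b))
√(o(R) + m(0*(-7))) = √(2*(-24 + √23)/(-91 + (-24 + √23)) + 0*(-7)) = √(2*(-24 + √23)/(-115 + √23) + 0) = √(2*(-24 + √23)/(-115 + √23)) = √2*√(-1/(-115 + √23))*√(24 - √23)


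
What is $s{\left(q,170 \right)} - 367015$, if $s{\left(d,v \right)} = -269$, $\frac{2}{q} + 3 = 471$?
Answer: $-367284$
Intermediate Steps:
$q = \frac{1}{234}$ ($q = \frac{2}{-3 + 471} = \frac{2}{468} = 2 \cdot \frac{1}{468} = \frac{1}{234} \approx 0.0042735$)
$s{\left(q,170 \right)} - 367015 = -269 - 367015 = -367284$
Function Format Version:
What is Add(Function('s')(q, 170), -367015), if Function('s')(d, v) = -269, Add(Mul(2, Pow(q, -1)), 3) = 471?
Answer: -367284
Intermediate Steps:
q = Rational(1, 234) (q = Mul(2, Pow(Add(-3, 471), -1)) = Mul(2, Pow(468, -1)) = Mul(2, Rational(1, 468)) = Rational(1, 234) ≈ 0.0042735)
Add(Function('s')(q, 170), -367015) = Add(-269, -367015) = -367284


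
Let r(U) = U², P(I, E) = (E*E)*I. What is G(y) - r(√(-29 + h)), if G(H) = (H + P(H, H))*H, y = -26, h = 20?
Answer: 457661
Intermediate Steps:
P(I, E) = I*E² (P(I, E) = E²*I = I*E²)
G(H) = H*(H + H³) (G(H) = (H + H*H²)*H = (H + H³)*H = H*(H + H³))
G(y) - r(√(-29 + h)) = ((-26)² + (-26)⁴) - (√(-29 + 20))² = (676 + 456976) - (√(-9))² = 457652 - (3*I)² = 457652 - 1*(-9) = 457652 + 9 = 457661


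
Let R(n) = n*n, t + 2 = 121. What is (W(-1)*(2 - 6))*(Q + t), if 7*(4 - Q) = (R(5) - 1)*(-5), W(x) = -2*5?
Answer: 39240/7 ≈ 5605.7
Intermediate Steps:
t = 119 (t = -2 + 121 = 119)
R(n) = n²
W(x) = -10
Q = 148/7 (Q = 4 - (5² - 1)*(-5)/7 = 4 - (25 - 1)*(-5)/7 = 4 - 24*(-5)/7 = 4 - ⅐*(-120) = 4 + 120/7 = 148/7 ≈ 21.143)
(W(-1)*(2 - 6))*(Q + t) = (-10*(2 - 6))*(148/7 + 119) = -10*(-4)*(981/7) = 40*(981/7) = 39240/7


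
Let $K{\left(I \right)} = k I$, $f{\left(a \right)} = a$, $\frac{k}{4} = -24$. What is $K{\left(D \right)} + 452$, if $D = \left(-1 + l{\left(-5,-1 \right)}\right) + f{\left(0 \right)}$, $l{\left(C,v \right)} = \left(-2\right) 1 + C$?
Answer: $1220$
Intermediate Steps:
$k = -96$ ($k = 4 \left(-24\right) = -96$)
$l{\left(C,v \right)} = -2 + C$
$D = -8$ ($D = \left(-1 - 7\right) + 0 = -8 + 0 = -8$)
$K{\left(I \right)} = - 96 I$
$K{\left(D \right)} + 452 = \left(-96\right) \left(-8\right) + 452 = 768 + 452 = 1220$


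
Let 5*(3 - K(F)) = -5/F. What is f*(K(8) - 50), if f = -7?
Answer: 2625/8 ≈ 328.13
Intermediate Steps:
K(F) = 3 + 1/F (K(F) = 3 - (-1)/F = 3 + 1/F)
f*(K(8) - 50) = -7*((3 + 1/8) - 50) = -7*(25/8 - 50) = -7*(-375/8) = 2625/8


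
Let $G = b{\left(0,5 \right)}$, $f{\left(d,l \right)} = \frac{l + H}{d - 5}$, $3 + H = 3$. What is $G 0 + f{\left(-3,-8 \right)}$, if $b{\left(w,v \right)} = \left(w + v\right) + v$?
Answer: $1$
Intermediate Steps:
$H = 0$ ($H = -3 + 3 = 0$)
$f{\left(d,l \right)} = \frac{l}{-5 + d}$ ($f{\left(d,l \right)} = \frac{l + 0}{d - 5} = \frac{l}{-5 + d}$)
$b{\left(w,v \right)} = w + 2 v$ ($b{\left(w,v \right)} = \left(v + w\right) + v = w + 2 v$)
$G = 10$ ($G = 0 + 2 \cdot 5 = 0 + 10 = 10$)
$G 0 + f{\left(-3,-8 \right)} = 10 \cdot 0 - \frac{8}{-5 - 3} = 0 - \frac{8}{-8} = 0 - -1 = 0 + 1 = 1$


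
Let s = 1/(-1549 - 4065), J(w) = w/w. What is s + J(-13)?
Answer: 5613/5614 ≈ 0.99982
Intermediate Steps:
J(w) = 1
s = -1/5614 (s = 1/(-5614) = -1/5614 ≈ -0.00017813)
s + J(-13) = -1/5614 + 1 = 5613/5614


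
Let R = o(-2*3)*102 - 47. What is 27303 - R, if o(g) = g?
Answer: 27962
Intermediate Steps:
R = -659 (R = -2*3*102 - 47 = -6*102 - 47 = -612 - 47 = -659)
27303 - R = 27303 - 1*(-659) = 27303 + 659 = 27962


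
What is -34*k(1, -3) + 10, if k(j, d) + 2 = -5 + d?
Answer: 350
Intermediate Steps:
k(j, d) = -7 + d (k(j, d) = -2 + (-5 + d) = -7 + d)
-34*k(1, -3) + 10 = -34*(-7 - 3) + 10 = -34*(-10) + 10 = 340 + 10 = 350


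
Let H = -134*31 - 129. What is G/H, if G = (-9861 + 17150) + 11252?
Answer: -18541/4283 ≈ -4.3290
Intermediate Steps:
H = -4283 (H = -4154 - 129 = -4283)
G = 18541 (G = 7289 + 11252 = 18541)
G/H = 18541/(-4283) = 18541*(-1/4283) = -18541/4283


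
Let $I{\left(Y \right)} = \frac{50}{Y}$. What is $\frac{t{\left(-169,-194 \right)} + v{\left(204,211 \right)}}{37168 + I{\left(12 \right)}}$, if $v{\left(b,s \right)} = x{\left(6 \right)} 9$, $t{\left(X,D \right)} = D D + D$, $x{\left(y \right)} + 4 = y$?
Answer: $\frac{224760}{223033} \approx 1.0077$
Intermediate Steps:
$x{\left(y \right)} = -4 + y$
$t{\left(X,D \right)} = D + D^{2}$ ($t{\left(X,D \right)} = D^{2} + D = D + D^{2}$)
$v{\left(b,s \right)} = 18$ ($v{\left(b,s \right)} = \left(-4 + 6\right) 9 = 2 \cdot 9 = 18$)
$\frac{t{\left(-169,-194 \right)} + v{\left(204,211 \right)}}{37168 + I{\left(12 \right)}} = \frac{- 194 \left(1 - 194\right) + 18}{37168 + \frac{50}{12}} = \frac{\left(-194\right) \left(-193\right) + 18}{37168 + 50 \cdot \frac{1}{12}} = \frac{37442 + 18}{37168 + \frac{25}{6}} = \frac{37460}{\frac{223033}{6}} = 37460 \cdot \frac{6}{223033} = \frac{224760}{223033}$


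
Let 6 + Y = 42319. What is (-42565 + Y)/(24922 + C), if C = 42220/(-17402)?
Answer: -548163/54206303 ≈ -0.010113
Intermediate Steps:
Y = 42313 (Y = -6 + 42319 = 42313)
C = -21110/8701 (C = 42220*(-1/17402) = -21110/8701 ≈ -2.4262)
(-42565 + Y)/(24922 + C) = (-42565 + 42313)/(24922 - 21110/8701) = -252/216825212/8701 = -252*8701/216825212 = -548163/54206303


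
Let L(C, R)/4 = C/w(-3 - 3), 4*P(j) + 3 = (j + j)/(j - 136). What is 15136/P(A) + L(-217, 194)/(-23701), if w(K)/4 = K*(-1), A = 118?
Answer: -77487449111/20619870 ≈ -3757.9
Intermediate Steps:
P(j) = -3/4 + j/(2*(-136 + j)) (P(j) = -3/4 + ((j + j)/(j - 136))/4 = -3/4 + ((2*j)/(-136 + j))/4 = -3/4 + (2*j/(-136 + j))/4 = -3/4 + j/(2*(-136 + j)))
w(K) = -4*K (w(K) = 4*(K*(-1)) = 4*(-K) = -4*K)
L(C, R) = C/6 (L(C, R) = 4*(C/((-4*(-3 - 3)))) = 4*(C/((-4*(-6)))) = 4*(C/24) = C/6)
15136/P(A) + L(-217, 194)/(-23701) = 15136/(((408 - 1*118)/(4*(-136 + 118)))) + ((1/6)*(-217))/(-23701) = 15136/(((1/4)*(408 - 118)/(-18))) - 217/6*(-1/23701) = 15136/(((1/4)*(-1/18)*290)) + 217/142206 = 15136/(-145/36) + 217/142206 = 15136*(-36/145) + 217/142206 = -544896/145 + 217/142206 = -77487449111/20619870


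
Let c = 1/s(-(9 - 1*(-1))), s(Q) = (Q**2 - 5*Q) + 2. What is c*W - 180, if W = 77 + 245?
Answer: -13519/76 ≈ -177.88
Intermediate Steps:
s(Q) = 2 + Q**2 - 5*Q
W = 322
c = 1/152 (c = 1/(2 + (-(9 - 1*(-1)))**2 - (-5)*(9 - 1*(-1))) = 1/(2 + (-(9 + 1))**2 - (-5)*(9 + 1)) = 1/(2 + (-1*10)**2 - (-5)*10) = 1/(2 + (-10)**2 - 5*(-10)) = 1/(2 + 100 + 50) = 1/152 ≈ 0.0065789)
c*W - 180 = (1/152)*322 - 180 = 161/76 - 180 = -13519/76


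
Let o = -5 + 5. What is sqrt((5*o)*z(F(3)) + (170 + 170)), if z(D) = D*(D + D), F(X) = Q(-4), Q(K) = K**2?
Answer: 2*sqrt(85) ≈ 18.439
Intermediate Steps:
o = 0
F(X) = 16 (F(X) = (-4)**2 = 16)
z(D) = 2*D**2 (z(D) = D*(2*D) = 2*D**2)
sqrt((5*o)*z(F(3)) + (170 + 170)) = sqrt((5*0)*(2*16**2) + (170 + 170)) = sqrt(0*(2*256) + 340) = sqrt(0*512 + 340) = sqrt(0 + 340) = sqrt(340) = 2*sqrt(85)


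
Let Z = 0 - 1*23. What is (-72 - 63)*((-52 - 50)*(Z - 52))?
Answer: -1032750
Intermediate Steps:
Z = -23 (Z = 0 - 23 = -23)
(-72 - 63)*((-52 - 50)*(Z - 52)) = (-72 - 63)*((-52 - 50)*(-23 - 52)) = -(-13770)*(-75) = -135*7650 = -1032750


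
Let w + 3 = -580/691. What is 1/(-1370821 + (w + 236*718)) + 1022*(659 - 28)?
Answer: 535349692554581/830151396 ≈ 6.4488e+5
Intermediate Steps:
w = -2653/691 (w = -3 - 580/691 = -2653/691 ≈ -3.8394)
1/(-1370821 + (w + 236*718)) + 1022*(659 - 28) = 1/(-1370821 + (-2653/691 + 236*718)) + 1022*(659 - 28) = 1/(-1370821 + (-2653/691 + 169448)) + 1022*631 = 1/(-1370821 + 117085915/691) + 644882 = 1/(-830151396/691) + 644882 = -691/830151396 + 644882 = 535349692554581/830151396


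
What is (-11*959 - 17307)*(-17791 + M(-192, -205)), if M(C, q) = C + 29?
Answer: 500126624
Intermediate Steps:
M(C, q) = 29 + C
(-11*959 - 17307)*(-17791 + M(-192, -205)) = (-11*959 - 17307)*(-17791 + (29 - 192)) = (-10549 - 17307)*(-17791 - 163) = -27856*(-17954) = 500126624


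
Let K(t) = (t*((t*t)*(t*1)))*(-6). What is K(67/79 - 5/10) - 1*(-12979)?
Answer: 4044237358517/311600648 ≈ 12979.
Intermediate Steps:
K(t) = -6*t⁴ (K(t) = (t*(t²*t))*(-6) = (t*t³)*(-6) = t⁴*(-6) = -6*t⁴)
K(67/79 - 5/10) - 1*(-12979) = -6*(67/79 - 5/10)⁴ - 1*(-12979) = -6*(67*(1/79) - 5*⅒)⁴ + 12979 = -6*(67/79 - ½)⁴ + 12979 = -6*(55/158)⁴ + 12979 = -6*9150625/623201296 + 12979 = -27451875/311600648 + 12979 = 4044237358517/311600648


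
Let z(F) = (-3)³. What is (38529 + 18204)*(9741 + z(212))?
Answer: 551104362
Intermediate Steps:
z(F) = -27
(38529 + 18204)*(9741 + z(212)) = (38529 + 18204)*(9741 - 27) = 56733*9714 = 551104362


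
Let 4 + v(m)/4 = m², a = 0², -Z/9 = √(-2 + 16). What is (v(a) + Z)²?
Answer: 1390 + 288*√14 ≈ 2467.6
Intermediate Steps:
Z = -9*√14 (Z = -9*√(-2 + 16) = -9*√14 ≈ -33.675)
a = 0
v(m) = -16 + 4*m²
(v(a) + Z)² = ((-16 + 4*0²) - 9*√14)² = ((-16 + 4*0) - 9*√14)² = ((-16 + 0) - 9*√14)² = (-16 - 9*√14)²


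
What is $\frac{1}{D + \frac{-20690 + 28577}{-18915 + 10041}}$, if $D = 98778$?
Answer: $\frac{2958}{292182695} \approx 1.0124 \cdot 10^{-5}$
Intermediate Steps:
$\frac{1}{D + \frac{-20690 + 28577}{-18915 + 10041}} = \frac{1}{98778 + \frac{-20690 + 28577}{-18915 + 10041}} = \frac{1}{98778 + \frac{7887}{-8874}} = \frac{1}{98778 + 7887 \left(- \frac{1}{8874}\right)} = \frac{1}{98778 - \frac{2629}{2958}} = \frac{1}{\frac{292182695}{2958}} = \frac{2958}{292182695}$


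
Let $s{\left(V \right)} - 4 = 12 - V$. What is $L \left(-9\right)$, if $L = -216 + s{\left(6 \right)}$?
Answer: $1854$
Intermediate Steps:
$s{\left(V \right)} = 16 - V$ ($s{\left(V \right)} = 4 - \left(-12 + V\right) = 16 - V$)
$L = -206$ ($L = -216 + \left(16 - 6\right) = -216 + 10 = -206$)
$L \left(-9\right) = \left(-206\right) \left(-9\right) = 1854$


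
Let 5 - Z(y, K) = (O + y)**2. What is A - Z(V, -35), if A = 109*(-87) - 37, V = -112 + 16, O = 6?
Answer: -1425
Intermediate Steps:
V = -96
Z(y, K) = 5 - (6 + y)**2
A = -9520 (A = -9483 - 37 = -9520)
A - Z(V, -35) = -9520 - (5 - (6 - 96)**2) = -9520 - (5 - 1*(-90)**2) = -9520 - (5 - 1*8100) = -9520 - (5 - 8100) = -9520 - 1*(-8095) = -9520 + 8095 = -1425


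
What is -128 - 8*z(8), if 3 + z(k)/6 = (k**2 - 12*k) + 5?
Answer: 1312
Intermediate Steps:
z(k) = 12 - 72*k + 6*k**2 (z(k) = -18 + 6*((k**2 - 12*k) + 5) = -18 + 6*(5 + k**2 - 12*k) = -18 + (30 - 72*k + 6*k**2) = 12 - 72*k + 6*k**2)
-128 - 8*z(8) = -128 - 8*(12 - 72*8 + 6*8**2) = -128 - 8*(12 - 576 + 6*64) = -128 - 8*(12 - 576 + 384) = -128 - 8*(-180) = -128 + 1440 = 1312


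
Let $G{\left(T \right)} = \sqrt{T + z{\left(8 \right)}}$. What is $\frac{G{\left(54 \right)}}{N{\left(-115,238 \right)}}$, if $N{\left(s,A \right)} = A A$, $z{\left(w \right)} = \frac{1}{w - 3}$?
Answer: $\frac{\sqrt{1355}}{283220} \approx 0.00012997$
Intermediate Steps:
$z{\left(w \right)} = \frac{1}{-3 + w}$
$N{\left(s,A \right)} = A^{2}$
$G{\left(T \right)} = \sqrt{\frac{1}{5} + T}$ ($G{\left(T \right)} = \sqrt{T + \frac{1}{-3 + 8}} = \sqrt{T + \frac{1}{5}} = \sqrt{\frac{1}{5} + T}$)
$\frac{G{\left(54 \right)}}{N{\left(-115,238 \right)}} = \frac{\frac{1}{5} \sqrt{5 + 25 \cdot 54}}{238^{2}} = \frac{\frac{1}{5} \sqrt{5 + 1350}}{56644} = \frac{\sqrt{1355}}{5} \cdot \frac{1}{56644} = \frac{\sqrt{1355}}{283220}$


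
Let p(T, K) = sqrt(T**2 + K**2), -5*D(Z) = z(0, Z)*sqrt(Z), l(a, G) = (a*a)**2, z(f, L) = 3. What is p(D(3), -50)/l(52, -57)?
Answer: sqrt(62527)/36558080 ≈ 6.8399e-6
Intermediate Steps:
l(a, G) = a**4 (l(a, G) = (a**2)**2 = a**4)
D(Z) = -3*sqrt(Z)/5
p(T, K) = sqrt(K**2 + T**2)
p(D(3), -50)/l(52, -57) = sqrt((-50)**2 + (-3*sqrt(3)/5)**2)/(52**4) = sqrt(2500 + 27/25)/7311616 = sqrt(62527/25)*(1/7311616) = (sqrt(62527)/5)*(1/7311616) = sqrt(62527)/36558080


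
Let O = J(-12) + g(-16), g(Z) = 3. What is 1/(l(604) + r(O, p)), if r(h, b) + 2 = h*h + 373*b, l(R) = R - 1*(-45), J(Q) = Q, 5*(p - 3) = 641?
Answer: 5/248328 ≈ 2.0135e-5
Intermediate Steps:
p = 656/5 (p = 3 + (⅕)*641 = 3 + 641/5 = 656/5 ≈ 131.20)
l(R) = 45 + R (l(R) = R + 45 = 45 + R)
O = -9 (O = -12 + 3 = -9)
r(h, b) = -2 + h² + 373*b (r(h, b) = -2 + (h*h + 373*b) = -2 + (h² + 373*b) = -2 + h² + 373*b)
1/(l(604) + r(O, p)) = 1/((45 + 604) + (-2 + (-9)² + 373*(656/5))) = 1/(649 + (-2 + 81 + 244688/5)) = 1/(649 + 245083/5) = 1/(248328/5) = 5/248328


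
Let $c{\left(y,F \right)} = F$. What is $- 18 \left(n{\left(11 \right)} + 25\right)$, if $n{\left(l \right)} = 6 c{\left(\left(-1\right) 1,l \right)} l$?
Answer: $-13518$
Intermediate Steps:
$n{\left(l \right)} = 6 l^{2}$ ($n{\left(l \right)} = 6 l l = 6 l^{2}$)
$- 18 \left(n{\left(11 \right)} + 25\right) = - 18 \left(6 \cdot 11^{2} + 25\right) = - 18 \left(6 \cdot 121 + 25\right) = - 18 \left(726 + 25\right) = \left(-18\right) 751 = -13518$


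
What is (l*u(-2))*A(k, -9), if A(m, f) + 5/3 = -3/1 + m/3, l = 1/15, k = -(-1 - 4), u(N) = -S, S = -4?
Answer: -4/5 ≈ -0.80000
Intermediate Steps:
u(N) = 4 (u(N) = -1*(-4) = 4)
k = 5 (k = -1*(-5) = 5)
l = 1/15 ≈ 0.066667
A(m, f) = -14/3 + m/3 (A(m, f) = -5/3 + (-3/1 + m/3) = -5/3 + (-3*1 + m*(1/3)) = -5/3 + (-3 + m/3) = -14/3 + m/3)
(l*u(-2))*A(k, -9) = ((1/15)*4)*(-14/3 + (1/3)*5) = 4*(-14/3 + 5/3)/15 = (4/15)*(-3) = -4/5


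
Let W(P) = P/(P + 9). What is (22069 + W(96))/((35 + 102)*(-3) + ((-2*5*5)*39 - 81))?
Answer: -772447/85470 ≈ -9.0376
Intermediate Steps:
W(P) = P/(9 + P)
(22069 + W(96))/((35 + 102)*(-3) + ((-2*5*5)*39 - 81)) = (22069 + 96/(9 + 96))/((35 + 102)*(-3) + ((-2*5*5)*39 - 81)) = (22069 + 96/105)/(137*(-3) + (-10*5*39 - 81)) = (22069 + 96*(1/105))/(-411 + (-50*39 - 81)) = (22069 + 32/35)/(-411 + (-1950 - 81)) = 772447/(35*(-411 - 2031)) = (772447/35)/(-2442) = (772447/35)*(-1/2442) = -772447/85470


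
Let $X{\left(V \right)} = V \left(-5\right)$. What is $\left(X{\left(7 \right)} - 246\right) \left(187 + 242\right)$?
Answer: $-120549$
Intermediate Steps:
$X{\left(V \right)} = - 5 V$
$\left(X{\left(7 \right)} - 246\right) \left(187 + 242\right) = \left(\left(-5\right) 7 - 246\right) \left(187 + 242\right) = \left(-35 - 246\right) 429 = \left(-281\right) 429 = -120549$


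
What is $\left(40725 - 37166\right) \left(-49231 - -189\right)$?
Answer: $-174540478$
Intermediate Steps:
$\left(40725 - 37166\right) \left(-49231 - -189\right) = 3559 \left(-49231 + 189\right) = 3559 \left(-49042\right) = -174540478$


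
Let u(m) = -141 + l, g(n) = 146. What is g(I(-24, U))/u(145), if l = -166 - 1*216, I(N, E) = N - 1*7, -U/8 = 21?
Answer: -146/523 ≈ -0.27916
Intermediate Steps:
U = -168 (U = -8*21 = -168)
I(N, E) = -7 + N (I(N, E) = N - 7 = -7 + N)
l = -382 (l = -166 - 216 = -382)
u(m) = -523 (u(m) = -141 - 382 = -523)
g(I(-24, U))/u(145) = 146/(-523) = 146*(-1/523) = -146/523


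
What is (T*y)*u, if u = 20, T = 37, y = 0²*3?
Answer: 0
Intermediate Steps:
y = 0 (y = 0*3 = 0)
(T*y)*u = (37*0)*20 = 0*20 = 0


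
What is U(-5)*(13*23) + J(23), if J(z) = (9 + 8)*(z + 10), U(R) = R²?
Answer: 8036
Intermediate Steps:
J(z) = 170 + 17*z (J(z) = 17*(10 + z) = 170 + 17*z)
U(-5)*(13*23) + J(23) = (-5)²*(13*23) + (170 + 17*23) = 25*299 + (170 + 391) = 7475 + 561 = 8036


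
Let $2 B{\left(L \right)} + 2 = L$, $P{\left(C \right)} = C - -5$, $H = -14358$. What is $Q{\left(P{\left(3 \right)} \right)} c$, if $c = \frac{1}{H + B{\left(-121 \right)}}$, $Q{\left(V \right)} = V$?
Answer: $- \frac{16}{28839} \approx -0.0005548$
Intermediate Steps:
$P{\left(C \right)} = 5 + C$ ($P{\left(C \right)} = C + 5 = 5 + C$)
$B{\left(L \right)} = -1 + \frac{L}{2}$
$c = - \frac{2}{28839}$ ($c = \frac{1}{-14358 + \left(-1 + \frac{1}{2} \left(-121\right)\right)} = \frac{1}{-14358 - \frac{123}{2}} = \frac{1}{- \frac{28839}{2}} = - \frac{2}{28839} \approx -6.935 \cdot 10^{-5}$)
$Q{\left(P{\left(3 \right)} \right)} c = \left(5 + 3\right) \left(- \frac{2}{28839}\right) = 8 \left(- \frac{2}{28839}\right) = - \frac{16}{28839}$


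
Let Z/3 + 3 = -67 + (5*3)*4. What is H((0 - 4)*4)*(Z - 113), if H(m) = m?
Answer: 2288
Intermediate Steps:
Z = -30 (Z = -9 + 3*(-67 + (5*3)*4) = -9 + 3*(-67 + 15*4) = -9 + 3*(-67 + 60) = -9 + 3*(-7) = -9 - 21 = -30)
H((0 - 4)*4)*(Z - 113) = ((0 - 4)*4)*(-30 - 113) = -4*4*(-143) = -16*(-143) = 2288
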